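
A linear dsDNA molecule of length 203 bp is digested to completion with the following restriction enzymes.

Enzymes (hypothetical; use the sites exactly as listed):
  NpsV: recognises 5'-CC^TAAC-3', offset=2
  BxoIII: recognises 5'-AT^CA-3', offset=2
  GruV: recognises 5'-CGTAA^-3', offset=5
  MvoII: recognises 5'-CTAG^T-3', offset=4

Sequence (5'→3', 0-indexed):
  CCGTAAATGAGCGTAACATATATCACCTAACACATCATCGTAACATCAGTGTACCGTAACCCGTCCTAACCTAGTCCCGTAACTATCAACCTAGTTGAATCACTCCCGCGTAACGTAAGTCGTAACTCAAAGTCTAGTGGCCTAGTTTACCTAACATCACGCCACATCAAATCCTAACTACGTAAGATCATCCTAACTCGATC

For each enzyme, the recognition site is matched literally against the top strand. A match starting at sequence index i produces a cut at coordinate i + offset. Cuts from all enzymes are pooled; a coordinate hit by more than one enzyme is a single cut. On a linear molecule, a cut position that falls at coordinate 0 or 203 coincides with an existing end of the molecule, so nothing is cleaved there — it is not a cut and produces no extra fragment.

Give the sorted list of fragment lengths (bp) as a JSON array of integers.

Site scan:
  NpsV CCTAAC/2: at [25, 64, 149, 172, 191] ⇒ [27, 66, 151, 174, 193]
  BxoIII ATCA/2: at [21, 33, 44, 84, 98, 155, 165, 186] ⇒ [23, 35, 46, 86, 100, 157, 167, 188]
  GruV CGTAA/5: at [1, 11, 38, 54, 77, 108, 113, 120, 180] ⇒ [6, 16, 43, 59, 82, 113, 118, 125, 185]
  MvoII CTAGT/4: at [70, 90, 133, 141] ⇒ [74, 94, 137, 145]

Pooled cuts: [6, 16, 23, 27, 35, 43, 46, 59, 66, 74, 82, 86, 94, 100, 113, 118, 125, 137, 145, 151, 157, 167, 174, 185, 188, 193]

Fragments:
  [0,6): 6 bp
  [6,16): 10 bp
  [16,23): 7 bp
  [23,27): 4 bp
  [27,35): 8 bp
  [35,43): 8 bp
  [43,46): 3 bp
  [46,59): 13 bp
  [59,66): 7 bp
  [66,74): 8 bp
  [74,82): 8 bp
  [82,86): 4 bp
  [86,94): 8 bp
  [94,100): 6 bp
  [100,113): 13 bp
  [113,118): 5 bp
  [118,125): 7 bp
  [125,137): 12 bp
  [137,145): 8 bp
  [145,151): 6 bp
  [151,157): 6 bp
  [157,167): 10 bp
  [167,174): 7 bp
  [174,185): 11 bp
  [185,188): 3 bp
  [188,193): 5 bp
  [193,203): 10 bp

[3,3,4,4,5,5,6,6,6,6,7,7,7,7,8,8,8,8,8,8,10,10,10,11,12,13,13]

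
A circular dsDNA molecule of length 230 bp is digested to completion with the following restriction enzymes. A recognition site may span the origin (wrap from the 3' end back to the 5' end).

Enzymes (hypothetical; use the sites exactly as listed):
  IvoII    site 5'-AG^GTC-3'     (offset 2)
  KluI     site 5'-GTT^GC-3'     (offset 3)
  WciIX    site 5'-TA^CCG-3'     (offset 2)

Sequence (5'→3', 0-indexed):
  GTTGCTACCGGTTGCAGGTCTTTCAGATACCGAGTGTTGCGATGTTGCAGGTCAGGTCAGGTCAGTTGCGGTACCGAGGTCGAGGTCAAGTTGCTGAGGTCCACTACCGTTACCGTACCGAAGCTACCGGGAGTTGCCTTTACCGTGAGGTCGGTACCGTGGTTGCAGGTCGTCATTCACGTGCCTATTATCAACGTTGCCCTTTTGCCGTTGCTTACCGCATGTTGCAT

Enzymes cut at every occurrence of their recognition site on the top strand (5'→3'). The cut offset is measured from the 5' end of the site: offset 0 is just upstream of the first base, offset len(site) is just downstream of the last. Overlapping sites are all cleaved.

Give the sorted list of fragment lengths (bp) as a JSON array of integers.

Per-enzyme occurrences:
  IvoII AGGTC/2: at [15, 48, 53, 58, 76, 82, 96, 147, 166] ⇒ [17, 50, 55, 60, 78, 84, 98, 149, 168]
  KluI GTTGC/3: at [0, 10, 35, 43, 64, 89, 132, 161, 195, 209, 223] ⇒ [3, 13, 38, 46, 67, 92, 135, 164, 198, 212, 226]
  WciIX TACCG/2: at [5, 27, 71, 104, 110, 115, 124, 140, 154, 215] ⇒ [7, 29, 73, 106, 112, 117, 126, 142, 156, 217]

All cut coordinates (distinct, sorted): [3, 7, 13, 17, 29, 38, 46, 50, 55, 60, 67, 73, 78, 84, 92, 98, 106, 112, 117, 126, 135, 142, 149, 156, 164, 168, 198, 212, 217, 226]

Fragment lengths:
  3→7: 4 bp
  7→13: 6 bp
  13→17: 4 bp
  17→29: 12 bp
  29→38: 9 bp
  38→46: 8 bp
  46→50: 4 bp
  50→55: 5 bp
  55→60: 5 bp
  60→67: 7 bp
  67→73: 6 bp
  73→78: 5 bp
  78→84: 6 bp
  84→92: 8 bp
  92→98: 6 bp
  98→106: 8 bp
  106→112: 6 bp
  112→117: 5 bp
  117→126: 9 bp
  126→135: 9 bp
  135→142: 7 bp
  142→149: 7 bp
  149→156: 7 bp
  156→164: 8 bp
  164→168: 4 bp
  168→198: 30 bp
  198→212: 14 bp
  212→217: 5 bp
  217→226: 9 bp
  226→3 (wrap): 230-226+3 = 7 bp

[4,4,4,4,5,5,5,5,5,6,6,6,6,6,7,7,7,7,7,8,8,8,8,9,9,9,9,12,14,30]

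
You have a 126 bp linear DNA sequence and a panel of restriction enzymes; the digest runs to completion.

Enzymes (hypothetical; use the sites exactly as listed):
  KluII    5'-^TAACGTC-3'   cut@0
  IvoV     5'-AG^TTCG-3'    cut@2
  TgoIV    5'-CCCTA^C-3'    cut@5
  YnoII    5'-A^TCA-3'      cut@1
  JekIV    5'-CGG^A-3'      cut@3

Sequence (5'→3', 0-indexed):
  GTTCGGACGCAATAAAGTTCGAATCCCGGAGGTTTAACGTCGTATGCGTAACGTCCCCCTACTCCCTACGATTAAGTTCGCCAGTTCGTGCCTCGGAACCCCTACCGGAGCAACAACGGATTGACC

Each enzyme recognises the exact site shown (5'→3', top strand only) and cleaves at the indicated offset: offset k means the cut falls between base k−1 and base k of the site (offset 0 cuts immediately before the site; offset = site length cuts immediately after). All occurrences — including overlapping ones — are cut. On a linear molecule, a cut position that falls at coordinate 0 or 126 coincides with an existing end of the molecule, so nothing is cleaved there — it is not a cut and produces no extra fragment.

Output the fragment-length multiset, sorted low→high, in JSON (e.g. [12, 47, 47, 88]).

Scan for sites:
  KluII TAACGTC/0: at [34, 48] ⇒ [34, 48]
  IvoV AGTTCG/2: at [15, 74, 82] ⇒ [17, 76, 84]
  TgoIV CCCTAC/5: at [56, 63, 99] ⇒ [61, 68, 104]
  YnoII (ATCA, off=1): no sites
  JekIV CGGA/3: at [3, 26, 93, 105, 116] ⇒ [6, 29, 96, 108, 119]

Pooled cuts: [6, 17, 29, 34, 48, 61, 68, 76, 84, 96, 104, 108, 119]

Fragment lengths:
  [0,6): 6 bp
  [6,17): 11 bp
  [17,29): 12 bp
  [29,34): 5 bp
  [34,48): 14 bp
  [48,61): 13 bp
  [61,68): 7 bp
  [68,76): 8 bp
  [76,84): 8 bp
  [84,96): 12 bp
  [96,104): 8 bp
  [104,108): 4 bp
  [108,119): 11 bp
  [119,126): 7 bp

[4,5,6,7,7,8,8,8,11,11,12,12,13,14]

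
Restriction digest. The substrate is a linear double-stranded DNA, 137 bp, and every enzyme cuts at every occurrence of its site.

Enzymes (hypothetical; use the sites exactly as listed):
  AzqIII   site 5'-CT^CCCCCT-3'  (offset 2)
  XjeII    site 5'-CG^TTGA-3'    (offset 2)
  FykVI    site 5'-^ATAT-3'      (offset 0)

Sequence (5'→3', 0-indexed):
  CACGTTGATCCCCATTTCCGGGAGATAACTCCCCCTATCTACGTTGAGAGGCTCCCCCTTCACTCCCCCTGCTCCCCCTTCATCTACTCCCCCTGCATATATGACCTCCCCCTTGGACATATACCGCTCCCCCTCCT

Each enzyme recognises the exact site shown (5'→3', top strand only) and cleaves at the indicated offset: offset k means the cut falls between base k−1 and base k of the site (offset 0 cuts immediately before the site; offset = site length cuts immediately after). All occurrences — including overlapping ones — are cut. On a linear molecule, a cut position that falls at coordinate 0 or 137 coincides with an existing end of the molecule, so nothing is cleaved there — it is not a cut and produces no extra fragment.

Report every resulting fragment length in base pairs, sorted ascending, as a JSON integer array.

Per-enzyme occurrences:
  AzqIII CTCCCCCT/2: at [28, 51, 62, 71, 86, 105, 126] ⇒ [30, 53, 64, 73, 88, 107, 128]
  XjeII CGTTGA/2: at [2, 41] ⇒ [4, 43]
  FykVI ATAT/0: at [96, 98, 118] ⇒ [96, 98, 118]

All cut coordinates (distinct, sorted): [4, 30, 43, 53, 64, 73, 88, 96, 98, 107, 118, 128]

Fragment lengths:
  [0,4): 4 bp
  [4,30): 26 bp
  [30,43): 13 bp
  [43,53): 10 bp
  [53,64): 11 bp
  [64,73): 9 bp
  [73,88): 15 bp
  [88,96): 8 bp
  [96,98): 2 bp
  [98,107): 9 bp
  [107,118): 11 bp
  [118,128): 10 bp
  [128,137): 9 bp

[2,4,8,9,9,9,10,10,11,11,13,15,26]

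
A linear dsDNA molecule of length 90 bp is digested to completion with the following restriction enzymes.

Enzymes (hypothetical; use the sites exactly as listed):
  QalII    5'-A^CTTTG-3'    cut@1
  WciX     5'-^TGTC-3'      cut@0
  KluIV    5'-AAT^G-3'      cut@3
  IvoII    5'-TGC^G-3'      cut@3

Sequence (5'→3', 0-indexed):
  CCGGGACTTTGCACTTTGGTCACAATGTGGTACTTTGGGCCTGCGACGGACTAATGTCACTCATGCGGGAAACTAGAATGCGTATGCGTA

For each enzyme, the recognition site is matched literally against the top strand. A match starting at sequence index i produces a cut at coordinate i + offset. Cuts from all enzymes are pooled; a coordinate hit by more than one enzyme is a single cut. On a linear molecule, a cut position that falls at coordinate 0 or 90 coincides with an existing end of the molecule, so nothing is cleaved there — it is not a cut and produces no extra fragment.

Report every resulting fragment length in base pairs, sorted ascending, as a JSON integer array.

Scan for sites:
  QalII (ACTTTG, off=1): starts [5, 12, 31] → cuts [6, 13, 32]
  WciX (TGTC, off=0): starts [54] → cuts [54]
  KluIV (AATG, off=3): starts [23, 52, 76] → cuts [26, 55, 79]
  IvoII (TGCG, off=3): starts [41, 63, 78, 84] → cuts [44, 66, 81, 87]

Pooled cuts: [6, 13, 26, 32, 44, 54, 55, 66, 79, 81, 87]

Fragment lengths:
  [0,6): 6 bp
  [6,13): 7 bp
  [13,26): 13 bp
  [26,32): 6 bp
  [32,44): 12 bp
  [44,54): 10 bp
  [54,55): 1 bp
  [55,66): 11 bp
  [66,79): 13 bp
  [79,81): 2 bp
  [81,87): 6 bp
  [87,90): 3 bp

[1,2,3,6,6,6,7,10,11,12,13,13]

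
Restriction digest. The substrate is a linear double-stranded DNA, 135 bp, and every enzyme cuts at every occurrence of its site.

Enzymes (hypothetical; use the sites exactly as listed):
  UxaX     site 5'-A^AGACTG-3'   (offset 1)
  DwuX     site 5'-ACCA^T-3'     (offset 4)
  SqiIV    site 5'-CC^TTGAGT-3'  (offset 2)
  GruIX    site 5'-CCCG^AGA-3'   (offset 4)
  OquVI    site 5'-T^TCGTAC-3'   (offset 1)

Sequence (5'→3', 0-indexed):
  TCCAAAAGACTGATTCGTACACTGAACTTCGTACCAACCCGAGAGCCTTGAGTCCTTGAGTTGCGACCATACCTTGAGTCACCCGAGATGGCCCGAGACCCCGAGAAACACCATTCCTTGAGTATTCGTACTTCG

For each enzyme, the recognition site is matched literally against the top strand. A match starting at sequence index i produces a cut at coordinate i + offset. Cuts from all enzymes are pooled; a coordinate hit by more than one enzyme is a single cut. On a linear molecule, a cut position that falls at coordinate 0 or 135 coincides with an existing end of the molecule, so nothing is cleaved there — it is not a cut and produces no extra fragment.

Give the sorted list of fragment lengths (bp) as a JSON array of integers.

Site scan:
  UxaX AAGACTG/1: at [5] ⇒ [6]
  DwuX ACCAT/4: at [65, 109] ⇒ [69, 113]
  SqiIV CCTTGAGT/2: at [45, 53, 71, 115] ⇒ [47, 55, 73, 117]
  GruIX CCCGAGA/4: at [37, 81, 91, 99] ⇒ [41, 85, 95, 103]
  OquVI TTCGTAC/1: at [13, 27, 124] ⇒ [14, 28, 125]

Pooled cuts: [6, 14, 28, 41, 47, 55, 69, 73, 85, 95, 103, 113, 117, 125]

Fragments:
  [0,6): 6 bp
  [6,14): 8 bp
  [14,28): 14 bp
  [28,41): 13 bp
  [41,47): 6 bp
  [47,55): 8 bp
  [55,69): 14 bp
  [69,73): 4 bp
  [73,85): 12 bp
  [85,95): 10 bp
  [95,103): 8 bp
  [103,113): 10 bp
  [113,117): 4 bp
  [117,125): 8 bp
  [125,135): 10 bp

[4,4,6,6,8,8,8,8,10,10,10,12,13,14,14]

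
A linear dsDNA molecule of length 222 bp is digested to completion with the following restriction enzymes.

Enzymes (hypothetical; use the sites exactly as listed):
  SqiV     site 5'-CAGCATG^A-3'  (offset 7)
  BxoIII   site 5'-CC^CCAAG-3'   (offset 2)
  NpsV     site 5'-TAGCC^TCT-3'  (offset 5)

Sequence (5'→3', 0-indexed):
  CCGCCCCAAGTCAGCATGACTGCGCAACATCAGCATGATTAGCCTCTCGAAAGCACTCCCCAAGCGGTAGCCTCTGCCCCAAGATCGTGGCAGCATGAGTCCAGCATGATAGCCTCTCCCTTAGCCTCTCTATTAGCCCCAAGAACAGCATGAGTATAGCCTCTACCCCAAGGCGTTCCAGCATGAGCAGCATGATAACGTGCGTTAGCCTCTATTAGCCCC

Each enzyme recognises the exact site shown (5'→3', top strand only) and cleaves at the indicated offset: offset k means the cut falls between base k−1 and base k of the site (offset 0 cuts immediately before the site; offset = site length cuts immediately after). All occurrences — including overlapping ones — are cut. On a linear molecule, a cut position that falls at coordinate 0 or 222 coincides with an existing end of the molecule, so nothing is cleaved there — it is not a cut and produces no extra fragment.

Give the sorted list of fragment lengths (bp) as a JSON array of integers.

[5,6,6,6,7,9,9,11,12,12,12,13,13,14,15,16,18,19,19]

Per-enzyme occurrences:
  SqiV (CAGCATGA, off=7): starts [11, 30, 90, 101, 145, 178, 187] → cuts [18, 37, 97, 108, 152, 185, 194]
  BxoIII (CCCCAAG, off=2): starts [3, 57, 76, 136, 165] → cuts [5, 59, 78, 138, 167]
  NpsV (TAGCCTCT, off=5): starts [39, 67, 109, 121, 156, 205] → cuts [44, 72, 114, 126, 161, 210]

Pooled cuts: [5, 18, 37, 44, 59, 72, 78, 97, 108, 114, 126, 138, 152, 161, 167, 185, 194, 210]

Fragments:
  [0,5): 5 bp
  [5,18): 13 bp
  [18,37): 19 bp
  [37,44): 7 bp
  [44,59): 15 bp
  [59,72): 13 bp
  [72,78): 6 bp
  [78,97): 19 bp
  [97,108): 11 bp
  [108,114): 6 bp
  [114,126): 12 bp
  [126,138): 12 bp
  [138,152): 14 bp
  [152,161): 9 bp
  [161,167): 6 bp
  [167,185): 18 bp
  [185,194): 9 bp
  [194,210): 16 bp
  [210,222): 12 bp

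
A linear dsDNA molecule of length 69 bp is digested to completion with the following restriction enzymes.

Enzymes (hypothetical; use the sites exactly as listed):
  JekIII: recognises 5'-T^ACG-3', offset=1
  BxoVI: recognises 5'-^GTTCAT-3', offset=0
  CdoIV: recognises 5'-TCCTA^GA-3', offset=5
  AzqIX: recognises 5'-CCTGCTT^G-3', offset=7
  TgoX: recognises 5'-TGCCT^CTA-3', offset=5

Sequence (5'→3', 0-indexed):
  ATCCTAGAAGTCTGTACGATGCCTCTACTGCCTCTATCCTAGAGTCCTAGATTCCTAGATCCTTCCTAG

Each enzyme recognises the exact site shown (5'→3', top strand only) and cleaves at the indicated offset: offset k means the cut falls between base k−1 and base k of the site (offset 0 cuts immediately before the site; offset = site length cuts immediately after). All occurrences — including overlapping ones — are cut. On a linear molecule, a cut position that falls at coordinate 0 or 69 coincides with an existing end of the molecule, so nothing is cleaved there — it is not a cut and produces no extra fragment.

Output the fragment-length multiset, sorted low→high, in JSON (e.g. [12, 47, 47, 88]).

Per-enzyme occurrences:
  JekIII TACG/1: at [14] ⇒ [15]
  BxoVI (GTTCAT, off=0): no sites
  CdoIV TCCTAGA/5: at [1, 36, 44, 52] ⇒ [6, 41, 49, 57]
  AzqIX (CCTGCTTG, off=7): no sites
  TgoX TGCCTCTA/5: at [19, 28] ⇒ [24, 33]

All cut coordinates (distinct, sorted): [6, 15, 24, 33, 41, 49, 57]

Fragments:
  [0,6): 6 bp
  [6,15): 9 bp
  [15,24): 9 bp
  [24,33): 9 bp
  [33,41): 8 bp
  [41,49): 8 bp
  [49,57): 8 bp
  [57,69): 12 bp

[6,8,8,8,9,9,9,12]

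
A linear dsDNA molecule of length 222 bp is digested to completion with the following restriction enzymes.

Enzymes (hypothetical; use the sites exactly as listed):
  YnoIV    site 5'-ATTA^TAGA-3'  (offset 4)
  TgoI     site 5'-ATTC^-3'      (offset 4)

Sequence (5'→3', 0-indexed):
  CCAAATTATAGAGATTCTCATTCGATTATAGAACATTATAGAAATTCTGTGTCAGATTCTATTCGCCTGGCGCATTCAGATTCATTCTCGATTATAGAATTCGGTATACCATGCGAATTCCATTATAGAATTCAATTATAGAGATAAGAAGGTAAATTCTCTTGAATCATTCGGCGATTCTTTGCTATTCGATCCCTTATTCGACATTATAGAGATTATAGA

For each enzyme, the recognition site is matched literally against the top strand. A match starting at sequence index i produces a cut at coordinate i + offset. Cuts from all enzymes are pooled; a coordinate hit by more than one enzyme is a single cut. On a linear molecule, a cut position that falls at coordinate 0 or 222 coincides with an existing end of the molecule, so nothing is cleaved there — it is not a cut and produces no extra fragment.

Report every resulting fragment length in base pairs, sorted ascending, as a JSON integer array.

[4,4,5,5,5,5,6,6,7,7,8,8,8,8,9,9,9,10,10,12,12,13,13,18,21]

Per-enzyme occurrences:
  YnoIV (ATTATAGA, off=4): starts [4, 24, 34, 90, 121, 134, 205, 214] → cuts [8, 28, 38, 94, 125, 138, 209, 218]
  TgoI (ATTC, off=4): starts [13, 19, 43, 55, 60, 73, 79, 83, 98, 116, 129, 155, 168, 176, 186, 198] → cuts [17, 23, 47, 59, 64, 77, 83, 87, 102, 120, 133, 159, 172, 180, 190, 202]

All cut coordinates (distinct, sorted): [8, 17, 23, 28, 38, 47, 59, 64, 77, 83, 87, 94, 102, 120, 125, 133, 138, 159, 172, 180, 190, 202, 209, 218]

Fragments:
  [0,8): 8 bp
  [8,17): 9 bp
  [17,23): 6 bp
  [23,28): 5 bp
  [28,38): 10 bp
  [38,47): 9 bp
  [47,59): 12 bp
  [59,64): 5 bp
  [64,77): 13 bp
  [77,83): 6 bp
  [83,87): 4 bp
  [87,94): 7 bp
  [94,102): 8 bp
  [102,120): 18 bp
  [120,125): 5 bp
  [125,133): 8 bp
  [133,138): 5 bp
  [138,159): 21 bp
  [159,172): 13 bp
  [172,180): 8 bp
  [180,190): 10 bp
  [190,202): 12 bp
  [202,209): 7 bp
  [209,218): 9 bp
  [218,222): 4 bp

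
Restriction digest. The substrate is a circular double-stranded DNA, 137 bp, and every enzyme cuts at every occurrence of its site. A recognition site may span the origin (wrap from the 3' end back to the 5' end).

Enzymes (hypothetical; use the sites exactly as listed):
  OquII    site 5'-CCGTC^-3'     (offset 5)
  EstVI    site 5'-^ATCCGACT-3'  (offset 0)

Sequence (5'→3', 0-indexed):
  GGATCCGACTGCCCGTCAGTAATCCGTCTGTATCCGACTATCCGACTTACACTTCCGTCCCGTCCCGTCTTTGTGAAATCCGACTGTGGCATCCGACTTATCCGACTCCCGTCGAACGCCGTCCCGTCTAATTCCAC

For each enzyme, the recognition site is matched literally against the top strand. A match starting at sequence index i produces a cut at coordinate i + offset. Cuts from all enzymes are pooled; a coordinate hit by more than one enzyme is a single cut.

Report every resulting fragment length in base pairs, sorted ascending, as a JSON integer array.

[3,5,5,5,8,8,9,10,11,11,13,14,15,20]

Site scan:
  OquII (CCGTC, off=5): starts [12, 23, 54, 59, 64, 108, 118, 123] → cuts [17, 28, 59, 64, 69, 113, 123, 128]
  EstVI (ATCCGACT, off=0): starts [2, 31, 39, 77, 90, 99] → cuts [2, 31, 39, 77, 90, 99]

All cut coordinates (distinct, sorted): [2, 17, 28, 31, 39, 59, 64, 69, 77, 90, 99, 113, 123, 128]

Fragment lengths:
  2→17: 15 bp
  17→28: 11 bp
  28→31: 3 bp
  31→39: 8 bp
  39→59: 20 bp
  59→64: 5 bp
  64→69: 5 bp
  69→77: 8 bp
  77→90: 13 bp
  90→99: 9 bp
  99→113: 14 bp
  113→123: 10 bp
  123→128: 5 bp
  128→2 (wrap): 137-128+2 = 11 bp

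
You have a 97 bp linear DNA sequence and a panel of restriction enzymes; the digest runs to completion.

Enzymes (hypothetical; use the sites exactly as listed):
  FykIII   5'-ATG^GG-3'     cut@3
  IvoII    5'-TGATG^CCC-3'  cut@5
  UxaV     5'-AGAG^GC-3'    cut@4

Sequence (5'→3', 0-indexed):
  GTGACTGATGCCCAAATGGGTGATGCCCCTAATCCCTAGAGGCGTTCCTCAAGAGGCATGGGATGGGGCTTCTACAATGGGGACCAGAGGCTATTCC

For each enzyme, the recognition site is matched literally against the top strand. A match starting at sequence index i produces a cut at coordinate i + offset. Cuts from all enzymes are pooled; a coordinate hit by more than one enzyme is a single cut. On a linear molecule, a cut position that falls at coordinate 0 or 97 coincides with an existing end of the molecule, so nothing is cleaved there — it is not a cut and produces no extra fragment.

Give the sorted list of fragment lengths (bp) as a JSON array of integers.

Scan for sites:
  FykIII (ATGGG, off=3): starts [15, 57, 62, 76] → cuts [18, 60, 65, 79]
  IvoII (TGATGCCC, off=5): starts [5, 20] → cuts [10, 25]
  UxaV (AGAGGC, off=4): starts [37, 51, 85] → cuts [41, 55, 89]

All cut coordinates (distinct, sorted): [10, 18, 25, 41, 55, 60, 65, 79, 89]

Fragment lengths:
  [0,10): 10 bp
  [10,18): 8 bp
  [18,25): 7 bp
  [25,41): 16 bp
  [41,55): 14 bp
  [55,60): 5 bp
  [60,65): 5 bp
  [65,79): 14 bp
  [79,89): 10 bp
  [89,97): 8 bp

[5,5,7,8,8,10,10,14,14,16]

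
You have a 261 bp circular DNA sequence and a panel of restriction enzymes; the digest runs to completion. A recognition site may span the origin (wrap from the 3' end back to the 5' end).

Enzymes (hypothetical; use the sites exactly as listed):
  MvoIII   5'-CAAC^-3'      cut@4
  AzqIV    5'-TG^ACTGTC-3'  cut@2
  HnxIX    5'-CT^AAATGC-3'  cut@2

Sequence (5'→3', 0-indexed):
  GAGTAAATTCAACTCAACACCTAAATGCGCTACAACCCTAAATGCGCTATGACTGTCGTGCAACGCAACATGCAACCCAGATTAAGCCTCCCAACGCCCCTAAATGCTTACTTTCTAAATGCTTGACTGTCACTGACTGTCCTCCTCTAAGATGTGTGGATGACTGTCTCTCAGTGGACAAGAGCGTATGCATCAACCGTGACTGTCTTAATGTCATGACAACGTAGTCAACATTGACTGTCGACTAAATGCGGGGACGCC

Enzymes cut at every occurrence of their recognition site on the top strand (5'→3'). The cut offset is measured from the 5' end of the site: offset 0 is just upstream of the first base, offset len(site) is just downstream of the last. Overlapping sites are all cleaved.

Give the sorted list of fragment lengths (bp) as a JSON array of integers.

[3,4,4,4,5,5,6,7,9,9,10,10,12,13,14,15,19,22,27,28,35]

Site scan:
  MvoIII CAAC/4: at [9, 14, 32, 60, 65, 72, 91, 193, 219, 228] ⇒ [13, 18, 36, 64, 69, 76, 95, 197, 223, 232]
  AzqIV TGACTGTC/2: at [49, 123, 133, 160, 199, 234] ⇒ [51, 125, 135, 162, 201, 236]
  HnxIX CTAAATGC/2: at [20, 37, 99, 114, 244] ⇒ [22, 39, 101, 116, 246]

All cut coordinates (distinct, sorted): [13, 18, 22, 36, 39, 51, 64, 69, 76, 95, 101, 116, 125, 135, 162, 197, 201, 223, 232, 236, 246]

Fragments:
  13→18: 5 bp
  18→22: 4 bp
  22→36: 14 bp
  36→39: 3 bp
  39→51: 12 bp
  51→64: 13 bp
  64→69: 5 bp
  69→76: 7 bp
  76→95: 19 bp
  95→101: 6 bp
  101→116: 15 bp
  116→125: 9 bp
  125→135: 10 bp
  135→162: 27 bp
  162→197: 35 bp
  197→201: 4 bp
  201→223: 22 bp
  223→232: 9 bp
  232→236: 4 bp
  236→246: 10 bp
  246→13 (wrap): 261-246+13 = 28 bp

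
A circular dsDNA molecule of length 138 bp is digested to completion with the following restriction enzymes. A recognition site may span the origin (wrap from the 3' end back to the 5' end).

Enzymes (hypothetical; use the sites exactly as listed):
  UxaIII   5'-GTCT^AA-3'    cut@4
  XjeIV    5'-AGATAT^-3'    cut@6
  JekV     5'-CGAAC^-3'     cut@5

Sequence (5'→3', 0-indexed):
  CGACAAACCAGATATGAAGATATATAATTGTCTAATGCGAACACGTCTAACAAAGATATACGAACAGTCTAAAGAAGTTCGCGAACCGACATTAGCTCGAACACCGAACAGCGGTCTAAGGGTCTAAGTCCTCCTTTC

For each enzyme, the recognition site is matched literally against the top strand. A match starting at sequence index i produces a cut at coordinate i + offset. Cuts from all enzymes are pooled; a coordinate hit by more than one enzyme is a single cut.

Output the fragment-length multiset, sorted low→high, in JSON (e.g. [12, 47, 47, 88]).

[5,6,6,7,8,8,8,9,10,11,16,16,28]

Site scan:
  UxaIII (GTCTAA, off=4): starts [29, 44, 66, 113, 121] → cuts [33, 48, 70, 117, 125]
  XjeIV (AGATAT, off=6): starts [9, 17, 53] → cuts [15, 23, 59]
  JekV (CGAAC, off=5): starts [37, 60, 81, 97, 104] → cuts [42, 65, 86, 102, 109]

All cut coordinates (distinct, sorted): [15, 23, 33, 42, 48, 59, 65, 70, 86, 102, 109, 117, 125]

Fragments:
  15→23: 8 bp
  23→33: 10 bp
  33→42: 9 bp
  42→48: 6 bp
  48→59: 11 bp
  59→65: 6 bp
  65→70: 5 bp
  70→86: 16 bp
  86→102: 16 bp
  102→109: 7 bp
  109→117: 8 bp
  117→125: 8 bp
  125→15 (wrap): 138-125+15 = 28 bp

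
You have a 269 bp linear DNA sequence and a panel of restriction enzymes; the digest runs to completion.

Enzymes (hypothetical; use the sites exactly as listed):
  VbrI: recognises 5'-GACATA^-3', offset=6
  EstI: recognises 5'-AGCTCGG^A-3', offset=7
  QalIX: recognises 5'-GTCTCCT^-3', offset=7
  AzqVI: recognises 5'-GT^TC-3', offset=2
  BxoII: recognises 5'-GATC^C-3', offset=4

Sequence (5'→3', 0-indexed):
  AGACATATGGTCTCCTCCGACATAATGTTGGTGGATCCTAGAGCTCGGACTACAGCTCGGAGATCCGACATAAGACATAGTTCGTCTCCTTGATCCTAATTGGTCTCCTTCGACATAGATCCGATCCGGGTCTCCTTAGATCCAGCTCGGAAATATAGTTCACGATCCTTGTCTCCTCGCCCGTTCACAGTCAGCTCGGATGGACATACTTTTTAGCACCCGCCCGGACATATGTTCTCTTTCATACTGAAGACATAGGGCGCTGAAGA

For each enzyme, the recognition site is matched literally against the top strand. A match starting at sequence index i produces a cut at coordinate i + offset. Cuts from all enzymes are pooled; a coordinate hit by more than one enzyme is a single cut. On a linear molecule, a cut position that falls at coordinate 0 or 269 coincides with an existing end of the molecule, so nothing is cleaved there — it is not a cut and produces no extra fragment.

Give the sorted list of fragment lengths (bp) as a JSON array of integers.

[2,3,4,5,5,5,6,7,7,7,7,8,8,8,8,9,9,9,9,10,10,11,12,12,13,14,15,22,24]

Site scan:
  VbrI GACATA/6: at [1, 18, 66, 73, 111, 202, 226, 251] ⇒ [7, 24, 72, 79, 117, 208, 232, 257]
  EstI AGCTCGGA/7: at [41, 53, 143, 192] ⇒ [48, 60, 150, 199]
  QalIX GTCTCCT/7: at [9, 83, 102, 129, 170] ⇒ [16, 90, 109, 136, 177]
  AzqVI GTTC/2: at [79, 157, 182, 233] ⇒ [81, 159, 184, 235]
  BxoII GATCC/4: at [33, 61, 91, 117, 122, 138, 163] ⇒ [37, 65, 95, 121, 126, 142, 167]

Pooled cuts: [7, 16, 24, 37, 48, 60, 65, 72, 79, 81, 90, 95, 109, 117, 121, 126, 136, 142, 150, 159, 167, 177, 184, 199, 208, 232, 235, 257]

Fragment lengths:
  [0,7): 7 bp
  [7,16): 9 bp
  [16,24): 8 bp
  [24,37): 13 bp
  [37,48): 11 bp
  [48,60): 12 bp
  [60,65): 5 bp
  [65,72): 7 bp
  [72,79): 7 bp
  [79,81): 2 bp
  [81,90): 9 bp
  [90,95): 5 bp
  [95,109): 14 bp
  [109,117): 8 bp
  [117,121): 4 bp
  [121,126): 5 bp
  [126,136): 10 bp
  [136,142): 6 bp
  [142,150): 8 bp
  [150,159): 9 bp
  [159,167): 8 bp
  [167,177): 10 bp
  [177,184): 7 bp
  [184,199): 15 bp
  [199,208): 9 bp
  [208,232): 24 bp
  [232,235): 3 bp
  [235,257): 22 bp
  [257,269): 12 bp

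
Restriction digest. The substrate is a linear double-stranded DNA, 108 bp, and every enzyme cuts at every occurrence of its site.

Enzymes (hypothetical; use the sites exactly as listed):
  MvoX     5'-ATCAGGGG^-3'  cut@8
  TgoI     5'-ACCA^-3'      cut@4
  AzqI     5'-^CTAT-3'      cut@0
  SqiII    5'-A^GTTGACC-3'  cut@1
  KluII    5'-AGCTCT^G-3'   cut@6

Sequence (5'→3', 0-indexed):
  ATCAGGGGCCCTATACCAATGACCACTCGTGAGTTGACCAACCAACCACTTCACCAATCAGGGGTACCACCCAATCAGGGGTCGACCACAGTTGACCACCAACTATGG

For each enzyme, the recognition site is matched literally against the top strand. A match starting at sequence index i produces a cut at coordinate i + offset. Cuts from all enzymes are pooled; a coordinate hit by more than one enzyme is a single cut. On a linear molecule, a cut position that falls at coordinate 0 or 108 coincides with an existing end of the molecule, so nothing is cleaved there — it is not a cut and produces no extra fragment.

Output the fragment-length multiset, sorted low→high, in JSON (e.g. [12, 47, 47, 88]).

[1,2,2,3,4,4,5,6,7,7,7,8,8,8,8,8,8,12]

Scan for sites:
  MvoX ATCAGGGG/8: at [0, 56, 73] ⇒ [8, 64, 81]
  TgoI ACCA/4: at [14, 21, 36, 40, 44, 52, 65, 84, 94, 97] ⇒ [18, 25, 40, 44, 48, 56, 69, 88, 98, 101]
  AzqI CTAT/0: at [10, 102] ⇒ [10, 102]
  SqiII AGTTGACC/1: at [31, 89] ⇒ [32, 90]
  KluII (AGCTCTG, off=6): no sites

All cut coordinates (distinct, sorted): [8, 10, 18, 25, 32, 40, 44, 48, 56, 64, 69, 81, 88, 90, 98, 101, 102]

Fragment lengths:
  [0,8): 8 bp
  [8,10): 2 bp
  [10,18): 8 bp
  [18,25): 7 bp
  [25,32): 7 bp
  [32,40): 8 bp
  [40,44): 4 bp
  [44,48): 4 bp
  [48,56): 8 bp
  [56,64): 8 bp
  [64,69): 5 bp
  [69,81): 12 bp
  [81,88): 7 bp
  [88,90): 2 bp
  [90,98): 8 bp
  [98,101): 3 bp
  [101,102): 1 bp
  [102,108): 6 bp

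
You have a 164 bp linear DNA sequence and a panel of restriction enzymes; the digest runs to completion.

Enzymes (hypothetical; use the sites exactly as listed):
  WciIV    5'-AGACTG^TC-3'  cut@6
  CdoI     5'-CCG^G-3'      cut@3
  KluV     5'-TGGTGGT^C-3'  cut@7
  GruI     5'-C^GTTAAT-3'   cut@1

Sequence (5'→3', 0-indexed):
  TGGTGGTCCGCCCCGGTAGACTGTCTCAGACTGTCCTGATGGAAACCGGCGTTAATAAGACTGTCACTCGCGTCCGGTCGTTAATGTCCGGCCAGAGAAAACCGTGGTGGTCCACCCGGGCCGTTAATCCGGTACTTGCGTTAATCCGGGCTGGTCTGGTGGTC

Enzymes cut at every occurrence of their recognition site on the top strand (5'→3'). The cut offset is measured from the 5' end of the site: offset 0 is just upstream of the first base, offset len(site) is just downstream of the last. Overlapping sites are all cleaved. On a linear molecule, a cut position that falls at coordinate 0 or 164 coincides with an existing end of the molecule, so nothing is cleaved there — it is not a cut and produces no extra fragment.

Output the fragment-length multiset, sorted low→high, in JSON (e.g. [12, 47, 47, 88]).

[1,2,3,4,7,7,8,8,8,9,9,10,11,13,13,15,15,21]

Scan for sites:
  WciIV AGACTGTC/6: at [17, 27, 57] ⇒ [23, 33, 63]
  CdoI CCGG/3: at [12, 45, 73, 87, 115, 128, 145] ⇒ [15, 48, 76, 90, 118, 131, 148]
  KluV TGGTGGTC/7: at [0, 104, 156] ⇒ [7, 111, 163]
  GruI CGTTAAT/1: at [49, 78, 121, 138] ⇒ [50, 79, 122, 139]

All cut coordinates (distinct, sorted): [7, 15, 23, 33, 48, 50, 63, 76, 79, 90, 111, 118, 122, 131, 139, 148, 163]

Fragment lengths:
  [0,7): 7 bp
  [7,15): 8 bp
  [15,23): 8 bp
  [23,33): 10 bp
  [33,48): 15 bp
  [48,50): 2 bp
  [50,63): 13 bp
  [63,76): 13 bp
  [76,79): 3 bp
  [79,90): 11 bp
  [90,111): 21 bp
  [111,118): 7 bp
  [118,122): 4 bp
  [122,131): 9 bp
  [131,139): 8 bp
  [139,148): 9 bp
  [148,163): 15 bp
  [163,164): 1 bp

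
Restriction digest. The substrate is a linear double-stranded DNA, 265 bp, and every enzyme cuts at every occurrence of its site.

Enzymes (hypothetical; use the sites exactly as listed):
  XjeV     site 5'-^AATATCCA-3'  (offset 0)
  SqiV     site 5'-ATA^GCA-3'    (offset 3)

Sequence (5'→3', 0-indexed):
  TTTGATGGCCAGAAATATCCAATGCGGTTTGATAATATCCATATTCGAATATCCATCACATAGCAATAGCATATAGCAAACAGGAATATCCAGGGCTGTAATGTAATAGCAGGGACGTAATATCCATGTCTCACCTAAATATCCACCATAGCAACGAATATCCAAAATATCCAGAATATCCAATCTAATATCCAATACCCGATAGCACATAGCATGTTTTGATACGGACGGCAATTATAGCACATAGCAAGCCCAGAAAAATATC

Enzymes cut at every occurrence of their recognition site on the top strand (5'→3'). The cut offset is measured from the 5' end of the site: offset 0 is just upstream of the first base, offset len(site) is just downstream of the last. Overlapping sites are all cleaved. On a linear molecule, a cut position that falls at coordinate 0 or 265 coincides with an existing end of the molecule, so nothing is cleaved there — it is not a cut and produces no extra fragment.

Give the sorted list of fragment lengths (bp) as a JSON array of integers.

Site scan:
  XjeV AATATCCA/0: at [13, 33, 47, 84, 118, 137, 156, 165, 174, 186] ⇒ [13, 33, 47, 84, 118, 137, 156, 165, 174, 186]
  SqiV ATAGCA/3: at [59, 65, 72, 105, 147, 201, 208, 236, 243] ⇒ [62, 68, 75, 108, 150, 204, 211, 239, 246]

All cut coordinates (distinct, sorted): [13, 33, 47, 62, 68, 75, 84, 108, 118, 137, 150, 156, 165, 174, 186, 204, 211, 239, 246]

Fragments:
  [0,13): 13 bp
  [13,33): 20 bp
  [33,47): 14 bp
  [47,62): 15 bp
  [62,68): 6 bp
  [68,75): 7 bp
  [75,84): 9 bp
  [84,108): 24 bp
  [108,118): 10 bp
  [118,137): 19 bp
  [137,150): 13 bp
  [150,156): 6 bp
  [156,165): 9 bp
  [165,174): 9 bp
  [174,186): 12 bp
  [186,204): 18 bp
  [204,211): 7 bp
  [211,239): 28 bp
  [239,246): 7 bp
  [246,265): 19 bp

[6,6,7,7,7,9,9,9,10,12,13,13,14,15,18,19,19,20,24,28]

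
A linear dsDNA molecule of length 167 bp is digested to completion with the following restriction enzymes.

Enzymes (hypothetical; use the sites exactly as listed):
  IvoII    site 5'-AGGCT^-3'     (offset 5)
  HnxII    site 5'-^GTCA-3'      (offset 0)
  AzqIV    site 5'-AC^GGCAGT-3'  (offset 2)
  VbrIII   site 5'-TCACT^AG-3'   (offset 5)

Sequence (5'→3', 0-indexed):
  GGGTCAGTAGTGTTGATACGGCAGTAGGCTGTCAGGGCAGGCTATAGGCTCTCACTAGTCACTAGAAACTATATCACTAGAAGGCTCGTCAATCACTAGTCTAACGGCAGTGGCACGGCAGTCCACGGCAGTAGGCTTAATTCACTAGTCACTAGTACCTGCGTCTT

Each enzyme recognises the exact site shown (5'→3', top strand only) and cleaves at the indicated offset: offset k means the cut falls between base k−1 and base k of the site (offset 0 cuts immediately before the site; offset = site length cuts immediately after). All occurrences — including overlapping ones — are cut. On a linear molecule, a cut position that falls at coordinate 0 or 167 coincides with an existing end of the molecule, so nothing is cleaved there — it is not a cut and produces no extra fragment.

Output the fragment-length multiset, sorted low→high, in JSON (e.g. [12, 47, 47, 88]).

Site scan:
  IvoII AGGCT/5: at [25, 38, 45, 81, 132] ⇒ [30, 43, 50, 86, 137]
  HnxII GTCA/0: at [2, 30, 57, 87, 147] ⇒ [2, 30, 57, 87, 147]
  AzqIV ACGGCAGT/2: at [17, 103, 114, 124] ⇒ [19, 105, 116, 126]
  VbrIII TCACTAG/5: at [51, 58, 73, 92, 141, 148] ⇒ [56, 63, 78, 97, 146, 153]

Pooled cuts: [2, 19, 30, 43, 50, 56, 57, 63, 78, 86, 87, 97, 105, 116, 126, 137, 146, 147, 153]

Fragment lengths:
  [0,2): 2 bp
  [2,19): 17 bp
  [19,30): 11 bp
  [30,43): 13 bp
  [43,50): 7 bp
  [50,56): 6 bp
  [56,57): 1 bp
  [57,63): 6 bp
  [63,78): 15 bp
  [78,86): 8 bp
  [86,87): 1 bp
  [87,97): 10 bp
  [97,105): 8 bp
  [105,116): 11 bp
  [116,126): 10 bp
  [126,137): 11 bp
  [137,146): 9 bp
  [146,147): 1 bp
  [147,153): 6 bp
  [153,167): 14 bp

[1,1,1,2,6,6,6,7,8,8,9,10,10,11,11,11,13,14,15,17]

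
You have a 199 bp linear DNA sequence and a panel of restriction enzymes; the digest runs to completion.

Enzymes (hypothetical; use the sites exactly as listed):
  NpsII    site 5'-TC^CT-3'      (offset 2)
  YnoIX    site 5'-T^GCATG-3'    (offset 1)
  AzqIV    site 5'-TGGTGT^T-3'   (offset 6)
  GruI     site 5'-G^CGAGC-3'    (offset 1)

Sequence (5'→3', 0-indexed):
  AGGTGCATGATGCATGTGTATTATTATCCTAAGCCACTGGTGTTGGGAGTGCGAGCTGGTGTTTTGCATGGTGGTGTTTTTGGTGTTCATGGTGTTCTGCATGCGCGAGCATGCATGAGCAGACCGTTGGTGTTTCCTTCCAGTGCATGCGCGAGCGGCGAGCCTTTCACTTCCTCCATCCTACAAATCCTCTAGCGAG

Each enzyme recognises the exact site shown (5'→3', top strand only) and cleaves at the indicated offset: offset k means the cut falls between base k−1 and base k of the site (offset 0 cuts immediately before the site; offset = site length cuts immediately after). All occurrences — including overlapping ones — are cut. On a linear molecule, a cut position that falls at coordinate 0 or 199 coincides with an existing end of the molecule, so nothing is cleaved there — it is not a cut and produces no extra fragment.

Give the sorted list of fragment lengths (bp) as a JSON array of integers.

Scan for sites:
  NpsII TCCT/2: at [26, 134, 171, 178, 187] ⇒ [28, 136, 173, 180, 189]
  YnoIX TGCATG/1: at [3, 10, 64, 97, 111, 143] ⇒ [4, 11, 65, 98, 112, 144]
  AzqIV TGGTGTT/6: at [37, 56, 71, 80, 89, 127] ⇒ [43, 62, 77, 86, 95, 133]
  GruI GCGAGC/1: at [50, 104, 150, 157] ⇒ [51, 105, 151, 158]

Pooled cuts: [4, 11, 28, 43, 51, 62, 65, 77, 86, 95, 98, 105, 112, 133, 136, 144, 151, 158, 173, 180, 189]

Fragment lengths:
  [0,4): 4 bp
  [4,11): 7 bp
  [11,28): 17 bp
  [28,43): 15 bp
  [43,51): 8 bp
  [51,62): 11 bp
  [62,65): 3 bp
  [65,77): 12 bp
  [77,86): 9 bp
  [86,95): 9 bp
  [95,98): 3 bp
  [98,105): 7 bp
  [105,112): 7 bp
  [112,133): 21 bp
  [133,136): 3 bp
  [136,144): 8 bp
  [144,151): 7 bp
  [151,158): 7 bp
  [158,173): 15 bp
  [173,180): 7 bp
  [180,189): 9 bp
  [189,199): 10 bp

[3,3,3,4,7,7,7,7,7,7,8,8,9,9,9,10,11,12,15,15,17,21]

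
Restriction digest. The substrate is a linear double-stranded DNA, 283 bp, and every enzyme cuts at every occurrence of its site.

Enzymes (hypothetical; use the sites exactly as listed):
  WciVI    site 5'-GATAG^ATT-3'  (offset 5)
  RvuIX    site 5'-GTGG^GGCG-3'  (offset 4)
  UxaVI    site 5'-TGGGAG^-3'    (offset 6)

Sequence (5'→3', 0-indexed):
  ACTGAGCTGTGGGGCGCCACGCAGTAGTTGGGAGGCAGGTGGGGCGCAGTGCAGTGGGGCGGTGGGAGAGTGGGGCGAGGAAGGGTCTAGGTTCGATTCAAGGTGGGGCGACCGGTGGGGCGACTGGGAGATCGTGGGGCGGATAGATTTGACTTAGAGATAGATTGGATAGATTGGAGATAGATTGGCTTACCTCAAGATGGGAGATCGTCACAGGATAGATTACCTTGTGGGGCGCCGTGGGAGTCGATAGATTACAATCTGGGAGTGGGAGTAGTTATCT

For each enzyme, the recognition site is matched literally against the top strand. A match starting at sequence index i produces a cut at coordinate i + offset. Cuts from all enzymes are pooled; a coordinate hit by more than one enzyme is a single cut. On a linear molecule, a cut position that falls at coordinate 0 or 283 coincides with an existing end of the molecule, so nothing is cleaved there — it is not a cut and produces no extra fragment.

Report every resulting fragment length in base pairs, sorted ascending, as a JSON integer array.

Scan for sites:
  WciVI (GATAGATT, off=5): starts [141, 158, 167, 178, 216, 248] → cuts [146, 163, 172, 183, 221, 253]
  RvuIX (GTGGGGCG, off=4): starts [8, 38, 53, 69, 102, 114, 133, 229] → cuts [12, 42, 57, 73, 106, 118, 137, 233]
  UxaVI (TGGGAG, off=6): starts [28, 62, 124, 200, 240, 262, 268] → cuts [34, 68, 130, 206, 246, 268, 274]

All cut coordinates (distinct, sorted): [12, 34, 42, 57, 68, 73, 106, 118, 130, 137, 146, 163, 172, 183, 206, 221, 233, 246, 253, 268, 274]

Fragments:
  [0,12): 12 bp
  [12,34): 22 bp
  [34,42): 8 bp
  [42,57): 15 bp
  [57,68): 11 bp
  [68,73): 5 bp
  [73,106): 33 bp
  [106,118): 12 bp
  [118,130): 12 bp
  [130,137): 7 bp
  [137,146): 9 bp
  [146,163): 17 bp
  [163,172): 9 bp
  [172,183): 11 bp
  [183,206): 23 bp
  [206,221): 15 bp
  [221,233): 12 bp
  [233,246): 13 bp
  [246,253): 7 bp
  [253,268): 15 bp
  [268,274): 6 bp
  [274,283): 9 bp

[5,6,7,7,8,9,9,9,11,11,12,12,12,12,13,15,15,15,17,22,23,33]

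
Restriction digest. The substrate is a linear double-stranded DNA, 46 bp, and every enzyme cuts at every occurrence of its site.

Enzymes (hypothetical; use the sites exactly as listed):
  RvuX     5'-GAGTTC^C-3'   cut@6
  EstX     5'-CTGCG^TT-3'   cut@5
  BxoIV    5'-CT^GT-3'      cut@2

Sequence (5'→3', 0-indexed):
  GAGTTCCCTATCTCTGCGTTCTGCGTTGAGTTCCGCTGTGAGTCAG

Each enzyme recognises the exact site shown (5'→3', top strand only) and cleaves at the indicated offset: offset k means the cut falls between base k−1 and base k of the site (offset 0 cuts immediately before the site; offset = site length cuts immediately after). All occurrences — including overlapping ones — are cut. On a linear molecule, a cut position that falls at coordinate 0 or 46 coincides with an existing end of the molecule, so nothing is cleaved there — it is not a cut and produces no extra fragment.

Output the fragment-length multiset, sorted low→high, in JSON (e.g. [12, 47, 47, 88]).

Per-enzyme occurrences:
  RvuX (GAGTTCC, off=6): starts [0, 27] → cuts [6, 33]
  EstX (CTGCGTT, off=5): starts [13, 20] → cuts [18, 25]
  BxoIV (CTGT, off=2): starts [35] → cuts [37]

All cut coordinates (distinct, sorted): [6, 18, 25, 33, 37]

Fragment lengths:
  [0,6): 6 bp
  [6,18): 12 bp
  [18,25): 7 bp
  [25,33): 8 bp
  [33,37): 4 bp
  [37,46): 9 bp

[4,6,7,8,9,12]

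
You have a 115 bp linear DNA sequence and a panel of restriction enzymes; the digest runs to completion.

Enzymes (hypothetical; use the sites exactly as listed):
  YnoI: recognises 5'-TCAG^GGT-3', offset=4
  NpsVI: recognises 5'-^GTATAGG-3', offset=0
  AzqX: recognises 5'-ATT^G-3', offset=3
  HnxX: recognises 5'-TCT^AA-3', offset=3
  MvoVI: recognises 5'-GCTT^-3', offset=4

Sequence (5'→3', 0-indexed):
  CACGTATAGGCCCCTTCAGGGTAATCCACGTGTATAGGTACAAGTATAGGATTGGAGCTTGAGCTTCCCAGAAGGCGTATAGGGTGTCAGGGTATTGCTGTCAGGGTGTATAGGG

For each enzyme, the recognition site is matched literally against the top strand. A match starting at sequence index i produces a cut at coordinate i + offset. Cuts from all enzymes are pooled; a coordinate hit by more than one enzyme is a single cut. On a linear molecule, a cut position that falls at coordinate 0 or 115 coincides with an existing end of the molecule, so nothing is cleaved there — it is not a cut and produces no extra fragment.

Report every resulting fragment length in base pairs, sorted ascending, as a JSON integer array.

Scan for sites:
  YnoI TCAGGGT/4: at [15, 86, 100] ⇒ [19, 90, 104]
  NpsVI GTATAGG/0: at [3, 31, 43, 76, 107] ⇒ [3, 31, 43, 76, 107]
  AzqX ATTG/3: at [50, 93] ⇒ [53, 96]
  HnxX (TCTAA, off=3): no sites
  MvoVI GCTT/4: at [56, 62] ⇒ [60, 66]

All cut coordinates (distinct, sorted): [3, 19, 31, 43, 53, 60, 66, 76, 90, 96, 104, 107]

Fragment lengths:
  [0,3): 3 bp
  [3,19): 16 bp
  [19,31): 12 bp
  [31,43): 12 bp
  [43,53): 10 bp
  [53,60): 7 bp
  [60,66): 6 bp
  [66,76): 10 bp
  [76,90): 14 bp
  [90,96): 6 bp
  [96,104): 8 bp
  [104,107): 3 bp
  [107,115): 8 bp

[3,3,6,6,7,8,8,10,10,12,12,14,16]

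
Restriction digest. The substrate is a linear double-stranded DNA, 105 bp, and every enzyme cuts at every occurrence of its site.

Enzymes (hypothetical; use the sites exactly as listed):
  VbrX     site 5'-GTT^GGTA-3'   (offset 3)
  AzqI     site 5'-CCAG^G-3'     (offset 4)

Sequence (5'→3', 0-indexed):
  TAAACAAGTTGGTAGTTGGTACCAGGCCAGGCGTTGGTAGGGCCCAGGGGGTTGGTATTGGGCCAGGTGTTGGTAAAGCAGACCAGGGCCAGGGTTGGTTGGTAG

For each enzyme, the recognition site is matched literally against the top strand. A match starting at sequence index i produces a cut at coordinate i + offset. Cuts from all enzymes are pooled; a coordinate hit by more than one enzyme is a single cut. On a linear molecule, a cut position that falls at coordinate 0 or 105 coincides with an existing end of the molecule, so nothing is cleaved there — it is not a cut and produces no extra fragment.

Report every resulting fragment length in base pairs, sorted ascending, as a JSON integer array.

Scan for sites:
  VbrX GTTGGTA/3: at [7, 14, 32, 50, 68, 97] ⇒ [10, 17, 35, 53, 71, 100]
  AzqI CCAGG/4: at [21, 26, 43, 62, 82, 88] ⇒ [25, 30, 47, 66, 86, 92]

All cut coordinates (distinct, sorted): [10, 17, 25, 30, 35, 47, 53, 66, 71, 86, 92, 100]

Fragments:
  [0,10): 10 bp
  [10,17): 7 bp
  [17,25): 8 bp
  [25,30): 5 bp
  [30,35): 5 bp
  [35,47): 12 bp
  [47,53): 6 bp
  [53,66): 13 bp
  [66,71): 5 bp
  [71,86): 15 bp
  [86,92): 6 bp
  [92,100): 8 bp
  [100,105): 5 bp

[5,5,5,5,6,6,7,8,8,10,12,13,15]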